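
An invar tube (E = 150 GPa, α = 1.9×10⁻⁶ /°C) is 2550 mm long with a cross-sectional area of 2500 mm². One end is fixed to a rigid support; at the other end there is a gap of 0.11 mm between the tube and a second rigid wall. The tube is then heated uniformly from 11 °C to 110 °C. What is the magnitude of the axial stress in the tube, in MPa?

Free thermal elongation = αΔT L = 1.9×10⁻⁶ × 99 × 2550 = 0.4797 mm.
This exceeds the 0.11 mm gap, so the wall pushes back. The portion of expansion that must be recovered elastically is δ_free − gap = 0.4797 − 0.11 = 0.3697 mm.
Compatibility: PL/(AE) = 0.3697 mm, so σ = P/A = E × (0.3697/2550) = 21.74 MPa.

σ ≈ 21.7 MPa (compressive)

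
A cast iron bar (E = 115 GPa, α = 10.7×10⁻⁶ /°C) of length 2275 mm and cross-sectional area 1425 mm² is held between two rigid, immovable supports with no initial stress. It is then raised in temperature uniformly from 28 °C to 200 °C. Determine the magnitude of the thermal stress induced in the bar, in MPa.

The supports are rigid, so the total axial strain is zero. The restrained thermal strain is ε = αΔT = 10.7×10⁻⁶ × 172 = 1840.4×10⁻⁶.
Hence σ = E·αΔT = 115×10³ × 1840.4×10⁻⁶ = 211.6 MPa, compressive.

σ ≈ 212 MPa (compressive)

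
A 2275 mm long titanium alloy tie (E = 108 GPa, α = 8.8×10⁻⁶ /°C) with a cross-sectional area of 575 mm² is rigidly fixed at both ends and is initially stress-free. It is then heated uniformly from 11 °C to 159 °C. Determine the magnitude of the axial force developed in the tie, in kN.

Full restraint means ε = 0, so the stress is σ = EαΔT = 108×10³ × 8.8×10⁻⁶ × 148 = 140.7 MPa.
Axial force P = σA = 140.7 × 575 = 80880 N = 80.88 kN, compressive.

P ≈ 80.9 kN (compressive)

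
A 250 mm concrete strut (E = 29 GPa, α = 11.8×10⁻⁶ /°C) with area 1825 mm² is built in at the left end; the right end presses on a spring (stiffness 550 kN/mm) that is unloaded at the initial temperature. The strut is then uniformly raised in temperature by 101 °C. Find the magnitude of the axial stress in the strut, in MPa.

If the spring were absent the strut would lengthen by αΔT L = 11.8×10⁻⁶ × 101 × 250 = 0.2979 mm.
With a force P in the spring, the elastic change of the strut is PL/(AE) and that of the spring is P/k; compatibility requires their sum to equal δ_free.
P [ L/(AE) + 1/k ] = δ_free → P [ 250/(1825×29×10³) + 1/(550×10³) ] = 0.2979.
P = 0.2979 / 6.542×10⁻⁶ = 45550 N.
σ = P/A = 45550/1825 = 24.96 MPa.

σ ≈ 25 MPa (compressive)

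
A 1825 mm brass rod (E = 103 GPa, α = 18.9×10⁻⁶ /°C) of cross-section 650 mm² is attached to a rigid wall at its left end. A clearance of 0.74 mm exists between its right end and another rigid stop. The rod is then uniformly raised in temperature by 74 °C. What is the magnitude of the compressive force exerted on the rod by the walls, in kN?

P ≈ 66.5 kN

If the wall were absent the rod would grow by αΔT L = 18.9×10⁻⁶ × 74 × 1825 = 2.552 mm.
After closing the 0.74 mm clearance, 2.552 − 0.74 = 1.812 mm of expansion remains to be suppressed by the wall.
That suppressed elongation corresponds to σ = E·Δ/L = 103×10³ × 1.812/1825 = 102.3 MPa.
Force on the wall = σA = 102.3 × 650 mm² = 66.49 kN.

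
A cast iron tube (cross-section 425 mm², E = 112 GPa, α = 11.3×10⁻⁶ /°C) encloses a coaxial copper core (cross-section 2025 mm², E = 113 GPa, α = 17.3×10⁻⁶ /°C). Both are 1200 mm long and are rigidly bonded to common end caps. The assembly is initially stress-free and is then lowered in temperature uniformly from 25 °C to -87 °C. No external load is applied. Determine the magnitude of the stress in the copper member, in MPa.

σ ≈ 13.1 MPa (tensile)

Equilibrium of a rigid end plate with no external load gives equal and opposite internal forces ±P in the two members. Since α_{copper} > α_{cast iron}, cooling drives the copper into tension and the cast iron into compression.
Compatibility of the two members (thermal + elastic change equal): (α₁ − α₂)ΔT = P·[1/(A₁E₁) + 1/(A₂E₂)].
|α₁ − α₂|·ΔT = 6×10⁻⁶ × 112 = 0.000672.
1/(A₁E₁) + 1/(A₂E₂) = 1/(425×112×10³) + 1/(2025×113×10³) = 2.538×10⁻⁸ N⁻¹.
So P = 0.000672 / 2.538×10⁻⁸ = 26.48 kN.
σ_{copper} = P/A₂ = 26480/2025 = 13.08 MPa, tensile.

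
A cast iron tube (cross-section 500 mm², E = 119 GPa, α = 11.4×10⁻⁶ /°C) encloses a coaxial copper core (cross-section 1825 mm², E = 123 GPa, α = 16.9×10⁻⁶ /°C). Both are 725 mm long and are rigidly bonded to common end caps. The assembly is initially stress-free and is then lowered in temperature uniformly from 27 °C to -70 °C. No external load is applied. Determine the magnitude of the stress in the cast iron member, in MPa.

σ ≈ 50.2 MPa (compressive)

The copper has the larger α, so on cooling it would change length more than the cast iron if both were free. The rigid plates force a common final length, so the copper is put into tension and the cast iron into compression, with equal and opposite forces P (no external load).
Equating the net (thermal + elastic) strains gives |α₁ − α₂|·ΔT = P·[1/(A₁E₁) + 1/(A₂E₂)].
|α₁ − α₂|·ΔT = 5.5×10⁻⁶ × 97 = 0.0005335.
1/(A₁E₁) + 1/(A₂E₂) = 1/(500×119×10³) + 1/(1825×123×10³) = 2.126×10⁻⁸ N⁻¹.
P = 0.0005335 / 2.126×10⁻⁸ = 25090 N = 25.09 kN.
σ_{cast iron} = P/A₁ = 25090/500 = 50.18 MPa, compressive.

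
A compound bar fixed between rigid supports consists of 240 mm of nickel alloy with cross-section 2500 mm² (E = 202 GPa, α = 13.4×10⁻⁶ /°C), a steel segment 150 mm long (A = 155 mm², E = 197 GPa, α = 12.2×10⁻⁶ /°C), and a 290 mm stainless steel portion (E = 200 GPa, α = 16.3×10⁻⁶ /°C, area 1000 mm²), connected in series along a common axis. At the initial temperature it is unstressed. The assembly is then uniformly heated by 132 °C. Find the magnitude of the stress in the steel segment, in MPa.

Free thermal expansion of the whole bar: Σ αᵢΔT Lᵢ = 13.4×10⁻⁶×132×240 + 12.2×10⁻⁶×132×150 + 16.3×10⁻⁶×132×290 = 1.29 mm.
The walls prevent any net length change, so an axial force P (same in every segment) develops. Compatibility: P · Σ Lᵢ/(AᵢEᵢ) = δ_free.
The series flexibility is Σ Lᵢ/(AᵢEᵢ) = 240/(2500×202×10³) + 150/(155×197×10³) + 290/(1000×200×10³) = 6.838×10⁻⁶ mm/N.
So P = 1.29 / 6.838×10⁻⁶ = 188.7 kN, compressive.
σ_{steel} = P / A = 188700 / 155 = 1217 MPa.

σ ≈ 1220 MPa (compressive)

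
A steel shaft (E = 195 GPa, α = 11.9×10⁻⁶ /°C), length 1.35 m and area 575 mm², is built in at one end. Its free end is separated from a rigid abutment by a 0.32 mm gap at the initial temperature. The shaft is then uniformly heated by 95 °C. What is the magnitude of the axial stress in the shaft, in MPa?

Free thermal elongation = αΔT L = 11.9×10⁻⁶ × 95 × 1350 = 1.526 mm.
This exceeds the 0.32 mm gap, so the wall pushes back. The portion of expansion that must be recovered elastically is δ_free − gap = 1.526 − 0.32 = 1.206 mm.
So σ = E(δ_free − g)/L = 195×10³ × 1.206/1350 = 174.2 MPa.

σ ≈ 174 MPa (compressive)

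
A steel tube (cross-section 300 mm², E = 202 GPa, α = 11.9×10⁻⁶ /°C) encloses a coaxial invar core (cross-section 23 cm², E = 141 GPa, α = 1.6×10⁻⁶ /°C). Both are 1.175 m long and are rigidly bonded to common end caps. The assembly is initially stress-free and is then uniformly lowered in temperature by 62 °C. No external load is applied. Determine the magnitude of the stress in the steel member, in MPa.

Equilibrium of a rigid end plate with no external load gives equal and opposite internal forces ±P in the two members. Since α_{steel} > α_{invar}, cooling drives the steel into tension and the invar into compression.
Setting the final lengths equal and cancelling L: (α₁ − α₂)ΔT = P/(A₁E₁) + P/(A₂E₂).
|α₁ − α₂|·ΔT = 10.3×10⁻⁶ × 62 = 0.0006386.
1/(A₁E₁) + 1/(A₂E₂) = 1/(300×202×10³) + 1/(2300×141×10³) = 1.959×10⁻⁸ N⁻¹.
So P = 0.0006386 / 1.959×10⁻⁸ = 32.61 kN.
σ_{steel} = P/A₁ = 32610/300 = 108.7 MPa, tensile.

σ ≈ 109 MPa (tensile)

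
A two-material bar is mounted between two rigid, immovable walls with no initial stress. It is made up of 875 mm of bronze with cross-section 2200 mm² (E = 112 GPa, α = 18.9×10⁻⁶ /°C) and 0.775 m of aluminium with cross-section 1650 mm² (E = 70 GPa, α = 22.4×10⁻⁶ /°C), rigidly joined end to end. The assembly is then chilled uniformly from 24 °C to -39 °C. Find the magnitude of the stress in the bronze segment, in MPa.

If the supports were absent, the total length change would be Σ αᵢΔT Lᵢ = 18.9×10⁻⁶×63×875 + 22.4×10⁻⁶×63×775 = 2.136 mm.
The walls prevent any net length change, so an axial force P (same in every segment) develops. Compatibility: P · Σ Lᵢ/(AᵢEᵢ) = δ_free.
Σ Lᵢ/(AᵢEᵢ) = 875/(2200×112×10³) + 775/(1650×70×10³) = 1.026×10⁻⁵ mm/N.
So P = 2.136 / 1.026×10⁻⁵ = 208.1 kN, tensile.
σ_{bronze} = P / A = 208100 / 2200 = 94.6 MPa.

σ ≈ 94.6 MPa (tensile)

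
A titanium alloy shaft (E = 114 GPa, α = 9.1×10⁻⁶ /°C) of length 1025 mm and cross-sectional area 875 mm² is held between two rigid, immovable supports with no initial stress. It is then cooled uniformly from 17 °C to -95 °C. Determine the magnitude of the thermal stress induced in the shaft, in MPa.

σ ≈ 116 MPa (tensile)

The supports are rigid, so the total axial strain is zero. The restrained thermal strain is ε = αΔT = 9.1×10⁻⁶ × 112 = 1019.2×10⁻⁶.
The stress required to suppress this strain is σ = Eε = 114×10³ × 1019.2×10⁻⁶ = 116.2 MPa, tensile since the shaft is trying to contract.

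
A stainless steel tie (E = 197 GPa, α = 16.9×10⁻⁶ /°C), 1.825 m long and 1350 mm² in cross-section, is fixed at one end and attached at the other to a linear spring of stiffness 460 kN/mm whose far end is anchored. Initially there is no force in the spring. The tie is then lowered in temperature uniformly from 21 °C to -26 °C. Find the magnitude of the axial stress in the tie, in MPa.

σ ≈ 119 MPa (tensile)

Free thermal contraction: δ_free = αΔT L = 16.9×10⁻⁶ × 47 × 1825 = 1.45 mm.
With a force P in the spring, the elastic change of the tie is PL/(AE) and that of the spring is P/k; compatibility requires their sum to equal δ_free.
So P = δ_free / [L/(AE) + 1/k] = 1.45 / [ 1825/(1350×197×10³) + 1/(460×10³) ].
P = 1.45 / 9.036×10⁻⁶ = 160400 N.
σ = P/A = 160400/1350 = 118.8 MPa.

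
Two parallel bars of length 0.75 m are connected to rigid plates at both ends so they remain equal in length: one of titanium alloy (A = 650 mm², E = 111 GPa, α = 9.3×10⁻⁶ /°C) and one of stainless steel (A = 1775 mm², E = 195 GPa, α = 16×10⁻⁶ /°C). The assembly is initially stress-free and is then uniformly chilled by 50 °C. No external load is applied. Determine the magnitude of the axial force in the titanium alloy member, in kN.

Both members must finish at the same length. With the larger α, the stainless steel tends to over-contract; the plates restrain it, putting the stainless steel in tension and the titanium alloy in compression. With no external load the two internal forces are equal and opposite, magnitude P.
Compatibility of the two members (thermal + elastic change equal): (α₁ − α₂)ΔT = P·[1/(A₁E₁) + 1/(A₂E₂)].
|α₁ − α₂|·ΔT = 6.7×10⁻⁶ × 50 = 0.000335.
1/(A₁E₁) + 1/(A₂E₂) = 1/(650×111×10³) + 1/(1775×195×10³) = 1.675×10⁻⁸ N⁻¹.
P = 0.000335 / 1.675×10⁻⁸ = 20000 N = 20 kN.

P ≈ 20 kN (compressive in the titanium alloy)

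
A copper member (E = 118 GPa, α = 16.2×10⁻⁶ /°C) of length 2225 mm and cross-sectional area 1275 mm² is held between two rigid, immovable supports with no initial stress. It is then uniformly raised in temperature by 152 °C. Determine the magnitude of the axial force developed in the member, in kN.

The ends cannot move, so σ = EαΔT = 118×10³ × 16.2×10⁻⁶ × 152 = 290.6 MPa.
P = AEαΔT = 1275 × 118×10³ × 16.2×10⁻⁶ × 152 = 370.5 kN (compressive).

P ≈ 370 kN (compressive)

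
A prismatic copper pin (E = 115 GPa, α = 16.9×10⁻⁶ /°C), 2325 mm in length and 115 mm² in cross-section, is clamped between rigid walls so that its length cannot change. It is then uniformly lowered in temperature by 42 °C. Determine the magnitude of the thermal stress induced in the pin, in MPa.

σ ≈ 81.6 MPa (tensile)

The supports are rigid, so the total axial strain is zero. The restrained thermal strain is ε = αΔT = 16.9×10⁻⁶ × 42 = 709.8×10⁻⁶.
The stress required to suppress this strain is σ = Eε = 115×10³ × 709.8×10⁻⁶ = 81.63 MPa, tensile since the pin is trying to contract.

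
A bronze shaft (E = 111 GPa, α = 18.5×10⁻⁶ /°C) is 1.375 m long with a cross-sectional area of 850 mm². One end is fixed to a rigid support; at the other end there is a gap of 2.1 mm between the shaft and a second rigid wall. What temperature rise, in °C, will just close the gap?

Contact occurs when the free expansion equals the gap: αΔT L = 2.1 mm.
So ΔT = g/(αL) = 2.1/(18.5×10⁻⁶ × 1375) = 82.56 °C.

ΔT ≈ 82.6 °C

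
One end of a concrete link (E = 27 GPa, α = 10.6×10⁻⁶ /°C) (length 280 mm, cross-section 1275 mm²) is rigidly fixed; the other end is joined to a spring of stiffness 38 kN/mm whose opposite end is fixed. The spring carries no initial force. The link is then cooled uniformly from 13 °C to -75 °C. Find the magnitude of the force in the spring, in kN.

Free thermal contraction: δ_free = αΔT L = 10.6×10⁻⁶ × 88 × 280 = 0.2612 mm.
With a force P in the spring, the elastic change of the link is PL/(AE) and that of the spring is P/k; compatibility requires their sum to equal δ_free.
P [ L/(AE) + 1/k ] = δ_free → P [ 280/(1275×27×10³) + 1/(38×10³) ] = 0.2612.
P = 0.2612 / 3.445×10⁻⁵ = 7582 N.

P ≈ 7.58 kN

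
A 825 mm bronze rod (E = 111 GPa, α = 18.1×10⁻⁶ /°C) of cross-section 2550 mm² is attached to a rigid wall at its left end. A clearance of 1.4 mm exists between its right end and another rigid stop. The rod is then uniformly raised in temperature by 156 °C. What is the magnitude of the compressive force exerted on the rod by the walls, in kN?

If the wall were absent the rod would grow by αΔT L = 18.1×10⁻⁶ × 156 × 825 = 2.329 mm.
After closing the 1.4 mm clearance, 2.329 − 1.4 = 0.9295 mm of expansion remains to be suppressed by the wall.
Compatibility: PL/(AE) = 0.9295 mm, so σ = P/A = E × (0.9295/825) = 125.1 MPa.
P = σA = 125.1 × 2550 = 318.9 kN.

P ≈ 319 kN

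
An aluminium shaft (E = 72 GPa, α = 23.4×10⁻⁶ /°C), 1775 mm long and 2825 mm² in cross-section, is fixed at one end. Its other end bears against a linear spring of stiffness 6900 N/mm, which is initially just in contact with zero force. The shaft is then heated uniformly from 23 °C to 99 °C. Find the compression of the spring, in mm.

Free thermal expansion: δ_free = αΔT L = 23.4×10⁻⁶ × 76 × 1775 = 3.157 mm.
With a force P in the spring, the elastic change of the shaft is PL/(AE) and that of the spring is P/k; compatibility requires their sum to equal δ_free.
So P = δ_free / [L/(AE) + 1/k] = 3.157 / [ 1775/(2825×72×10³) + 1/(6900) ].
P = 3.157 / 0.0001537 = 20540 N.
Spring compression = P/k = 20540/(6900) = 2.977 mm.

δ ≈ 2.98 mm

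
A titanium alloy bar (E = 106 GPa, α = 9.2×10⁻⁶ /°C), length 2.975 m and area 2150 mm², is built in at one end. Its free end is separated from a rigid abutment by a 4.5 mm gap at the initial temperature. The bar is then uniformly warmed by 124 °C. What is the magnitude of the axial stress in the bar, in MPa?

σ ≈ 0 MPa

Unrestrained expansion: δ_free = αΔT L = 9.2×10⁻⁶ × 124 × 2975 = 3.394 mm.
This is smaller than the 4.5 mm clearance, so the bar expands freely without reaching the stop — the stress is zero.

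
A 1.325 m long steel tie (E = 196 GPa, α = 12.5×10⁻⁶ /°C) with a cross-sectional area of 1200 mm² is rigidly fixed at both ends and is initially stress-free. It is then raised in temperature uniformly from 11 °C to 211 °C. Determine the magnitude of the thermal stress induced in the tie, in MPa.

σ ≈ 490 MPa (compressive)

With length fixed, the mechanical strain must cancel the thermal strain αΔT = 12.5×10⁻⁶ × 200 = 2500×10⁻⁶.
Hence σ = E·αΔT = 196×10³ × 2500×10⁻⁶ = 490 MPa, compressive.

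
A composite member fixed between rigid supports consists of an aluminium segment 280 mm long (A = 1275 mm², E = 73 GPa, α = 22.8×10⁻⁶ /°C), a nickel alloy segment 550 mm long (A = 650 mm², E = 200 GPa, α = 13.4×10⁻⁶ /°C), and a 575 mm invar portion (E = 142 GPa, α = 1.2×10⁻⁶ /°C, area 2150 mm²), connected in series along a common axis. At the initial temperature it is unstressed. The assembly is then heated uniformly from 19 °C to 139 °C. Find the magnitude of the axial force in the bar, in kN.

Free thermal expansion of the whole bar: Σ αᵢΔT Lᵢ = 22.8×10⁻⁶×120×280 + 13.4×10⁻⁶×120×550 + 1.2×10⁻⁶×120×575 = 1.733 mm.
Since the ends are fixed, an axial force P builds up, equal in every segment, with P · Σ Lᵢ/(AᵢEᵢ) = δ_free.
The series flexibility is Σ Lᵢ/(AᵢEᵢ) = 280/(1275×73×10³) + 550/(650×200×10³) + 575/(2150×142×10³) = 9.122×10⁻⁶ mm/N.
Hence P = δ_free / Σ(L/AE) = 1.733/9.122×10⁻⁶ = 190 kN (compressive).

P ≈ 190 kN (compressive)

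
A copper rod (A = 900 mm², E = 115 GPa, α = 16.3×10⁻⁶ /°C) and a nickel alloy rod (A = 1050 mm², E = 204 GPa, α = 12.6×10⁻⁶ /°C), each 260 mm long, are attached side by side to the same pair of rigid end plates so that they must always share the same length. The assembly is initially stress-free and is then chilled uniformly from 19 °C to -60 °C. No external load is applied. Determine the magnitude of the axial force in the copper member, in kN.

Both members must finish at the same length. With the larger α, the copper tends to over-contract; the plates restrain it, putting the copper in tension and the nickel alloy in compression. With no external load the two internal forces are equal and opposite, magnitude P.
Compatibility of the two members (thermal + elastic change equal): (α₁ − α₂)ΔT = P·[1/(A₁E₁) + 1/(A₂E₂)].
|α₁ − α₂|·ΔT = 3.7×10⁻⁶ × 79 = 0.0002923.
1/(A₁E₁) + 1/(A₂E₂) = 1/(900×115×10³) + 1/(1050×204×10³) = 1.433×10⁻⁸ N⁻¹.
P = 0.0002923 / 1.433×10⁻⁸ = 20400 N = 20.4 kN.

P ≈ 20.4 kN (tensile in the copper)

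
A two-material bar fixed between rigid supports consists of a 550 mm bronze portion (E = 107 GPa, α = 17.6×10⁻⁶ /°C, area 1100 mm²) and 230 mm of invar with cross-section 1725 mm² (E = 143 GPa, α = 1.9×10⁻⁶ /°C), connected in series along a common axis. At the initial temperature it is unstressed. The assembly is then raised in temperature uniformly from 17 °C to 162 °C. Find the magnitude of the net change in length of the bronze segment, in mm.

|ΔL| ≈ 0.181 mm

With the walls removed the bar would change length by δ_free = Σ αᵢΔT Lᵢ = 17.6×10⁻⁶×145×550 + 1.9×10⁻⁶×145×230 = 1.467 mm.
The rigid supports impose zero overall length change; the single axial force P common to all segments must satisfy P Σ Lᵢ/(AᵢEᵢ) = δ_free.
The series flexibility is Σ Lᵢ/(AᵢEᵢ) = 550/(1100×107×10³) + 230/(1725×143×10³) = 5.605×10⁻⁶ mm/N.
So P = 1.467 / 5.605×10⁻⁶ = 261.7 kN, compressive.
For the bronze segment, free thermal change = 17.6×10⁻⁶×145×550 = 1.404 mm and elastic change from P = 261700×550/(1100×107×10³) = 1.223 mm; these oppose, so the net change is 0.181 mm (segment lengthens).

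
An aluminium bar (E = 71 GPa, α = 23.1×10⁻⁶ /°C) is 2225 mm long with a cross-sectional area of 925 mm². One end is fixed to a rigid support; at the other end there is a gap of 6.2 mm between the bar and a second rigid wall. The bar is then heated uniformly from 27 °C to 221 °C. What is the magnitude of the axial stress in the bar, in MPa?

σ ≈ 120 MPa (compressive)

Free thermal elongation = αΔT L = 23.1×10⁻⁶ × 194 × 2225 = 9.971 mm.
After closing the 6.2 mm clearance, 9.971 − 6.2 = 3.771 mm of expansion remains to be suppressed by the wall.
That suppressed elongation corresponds to σ = E·Δ/L = 71×10³ × 3.771/2225 = 120.3 MPa.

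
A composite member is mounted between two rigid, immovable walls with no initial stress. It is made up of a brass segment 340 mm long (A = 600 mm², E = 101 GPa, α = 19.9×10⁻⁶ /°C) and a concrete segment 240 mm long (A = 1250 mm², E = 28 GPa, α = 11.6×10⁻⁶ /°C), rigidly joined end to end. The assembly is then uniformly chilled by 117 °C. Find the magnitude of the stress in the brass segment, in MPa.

σ ≈ 149 MPa (tensile)

If the supports were absent, the total length change would be Σ αᵢΔT Lᵢ = 19.9×10⁻⁶×117×340 + 11.6×10⁻⁶×117×240 = 1.117 mm.
The rigid supports impose zero overall length change; the single axial force P common to all segments must satisfy P Σ Lᵢ/(AᵢEᵢ) = δ_free.
Σ Lᵢ/(AᵢEᵢ) = 340/(600×101×10³) + 240/(1250×28×10³) = 1.247×10⁻⁵ mm/N.
P = 1.117 / 1.247×10⁻⁵ = 89620 N = 89.62 kN, tensile.
σ_{brass} = P / A = 89620 / 600 = 149.4 MPa.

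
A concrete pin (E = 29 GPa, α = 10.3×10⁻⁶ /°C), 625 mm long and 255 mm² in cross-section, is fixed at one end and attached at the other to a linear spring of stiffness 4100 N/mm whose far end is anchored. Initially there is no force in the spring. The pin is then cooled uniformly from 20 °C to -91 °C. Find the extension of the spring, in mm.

The unrestrained thermal change is αΔT L = 10.3×10⁻⁶ × 111 × 625 = 0.7146 mm.
Let P be the tensile force in the spring. The pin extends elastically by PL/(AE) and the spring stretches by P/k; together these equal δ_free.
So P = δ_free / [L/(AE) + 1/k] = 0.7146 / [ 625/(255×29×10³) + 1/(4100) ].
P = 0.7146 / 0.0003284 = 2176 N.
Spring extension = P/k = 2176/(4100) = 0.5307 mm.

δ ≈ 0.531 mm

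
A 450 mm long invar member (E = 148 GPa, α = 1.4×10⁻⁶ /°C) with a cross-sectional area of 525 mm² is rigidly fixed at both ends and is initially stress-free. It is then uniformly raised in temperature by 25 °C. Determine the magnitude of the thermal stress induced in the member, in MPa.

Because both ends are immovable the net strain is zero, and the suppressed thermal strain is αΔT = 1.4×10⁻⁶ × 25 = 35×10⁻⁶.
σ = EαΔT = 148×10³ × 1.4×10⁻⁶ × 25 = 5.18 MPa (compressive; the member is trying to expand).

σ ≈ 5.18 MPa (compressive)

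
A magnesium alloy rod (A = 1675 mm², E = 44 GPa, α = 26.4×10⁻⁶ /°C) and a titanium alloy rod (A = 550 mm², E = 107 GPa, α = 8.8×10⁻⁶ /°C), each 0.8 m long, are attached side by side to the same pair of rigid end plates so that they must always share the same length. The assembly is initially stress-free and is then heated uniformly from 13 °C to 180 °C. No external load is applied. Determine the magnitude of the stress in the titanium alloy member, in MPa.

Equilibrium of a rigid end plate with no external load gives equal and opposite internal forces ±P in the two members. Since α_{magnesium alloy} > α_{titanium alloy}, heating drives the magnesium alloy into compression and the titanium alloy into tension.
Compatibility of the two members (thermal + elastic change equal): (α₁ − α₂)ΔT = P·[1/(A₁E₁) + 1/(A₂E₂)].
|α₁ − α₂|·ΔT = 17.6×10⁻⁶ × 167 = 0.002939.
1/(A₁E₁) + 1/(A₂E₂) = 1/(1675×44×10³) + 1/(550×107×10³) = 3.056×10⁻⁸ N⁻¹.
So P = 0.002939 / 3.056×10⁻⁸ = 96.18 kN.
σ_{titanium alloy} = P/A₂ = 96180/550 = 174.9 MPa, tensile.

σ ≈ 175 MPa (tensile)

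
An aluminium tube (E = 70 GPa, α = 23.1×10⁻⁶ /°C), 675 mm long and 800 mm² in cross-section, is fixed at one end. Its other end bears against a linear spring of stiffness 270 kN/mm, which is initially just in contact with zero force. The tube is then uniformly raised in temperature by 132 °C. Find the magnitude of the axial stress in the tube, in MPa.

Free thermal expansion: δ_free = αΔT L = 23.1×10⁻⁶ × 132 × 675 = 2.058 mm.
With a force P in the spring, the elastic change of the tube is PL/(AE) and that of the spring is P/k; compatibility requires their sum to equal δ_free.
So P = δ_free / [L/(AE) + 1/k] = 2.058 / [ 675/(800×70×10³) + 1/(270×10³) ].
P = 2.058 / 1.576×10⁻⁵ = 130600 N.
σ = P/A = 130600/800 = 163.3 MPa.

σ ≈ 163 MPa (compressive)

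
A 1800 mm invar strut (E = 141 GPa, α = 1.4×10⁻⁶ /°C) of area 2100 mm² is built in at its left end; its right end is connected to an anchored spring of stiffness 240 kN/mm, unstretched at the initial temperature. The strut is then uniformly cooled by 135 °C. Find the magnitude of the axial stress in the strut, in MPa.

If the spring were absent the strut would shorten by αΔT L = 1.4×10⁻⁶ × 135 × 1800 = 0.3402 mm.
With a force P in the spring, the elastic change of the strut is PL/(AE) and that of the spring is P/k; compatibility requires their sum to equal δ_free.
So P = δ_free / [L/(AE) + 1/k] = 0.3402 / [ 1800/(2100×141×10³) + 1/(240×10³) ].
P = 0.3402 / 1.025×10⁻⁵ = 33200 N.
σ = P/A = 33200/2100 = 15.81 MPa.

σ ≈ 15.8 MPa (tensile)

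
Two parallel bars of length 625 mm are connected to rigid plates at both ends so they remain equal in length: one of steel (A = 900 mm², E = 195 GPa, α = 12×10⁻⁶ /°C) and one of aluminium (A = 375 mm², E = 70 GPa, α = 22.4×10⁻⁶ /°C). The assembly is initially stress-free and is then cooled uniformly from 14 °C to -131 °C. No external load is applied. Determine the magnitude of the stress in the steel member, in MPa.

Equilibrium of a rigid end plate with no external load gives equal and opposite internal forces ±P in the two members. Since α_{aluminium} > α_{steel}, cooling drives the aluminium into tension and the steel into compression.
Setting the final lengths equal and cancelling L: (α₁ − α₂)ΔT = P/(A₁E₁) + P/(A₂E₂).
|α₁ − α₂|·ΔT = 10.4×10⁻⁶ × 145 = 0.001508.
1/(A₁E₁) + 1/(A₂E₂) = 1/(900×195×10³) + 1/(375×70×10³) = 4.379×10⁻⁸ N⁻¹.
P = 0.001508 / 4.379×10⁻⁸ = 34430 N = 34.43 kN.
σ_{steel} = P/A₁ = 34430/900 = 38.26 MPa, compressive.

σ ≈ 38.3 MPa (compressive)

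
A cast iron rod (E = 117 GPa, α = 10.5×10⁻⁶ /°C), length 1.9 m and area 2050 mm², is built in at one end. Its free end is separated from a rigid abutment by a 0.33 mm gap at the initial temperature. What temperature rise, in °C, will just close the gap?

The gap closes when αΔT L = 0.33 mm, since the rod is still unstressed at that instant.
So ΔT = g/(αL) = 0.33/(10.5×10⁻⁶ × 1900) = 16.54 °C.

ΔT ≈ 16.5 °C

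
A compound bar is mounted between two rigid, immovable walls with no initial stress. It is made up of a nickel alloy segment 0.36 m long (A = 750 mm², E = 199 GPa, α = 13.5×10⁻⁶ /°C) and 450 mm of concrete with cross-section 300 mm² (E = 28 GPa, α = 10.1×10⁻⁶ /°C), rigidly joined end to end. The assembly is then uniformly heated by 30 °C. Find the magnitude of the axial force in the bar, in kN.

If the supports were absent, the total length change would be Σ αᵢΔT Lᵢ = 13.5×10⁻⁶×30×360 + 10.1×10⁻⁶×30×450 = 0.2822 mm.
The walls prevent any net length change, so an axial force P (same in every segment) develops. Compatibility: P · Σ Lᵢ/(AᵢEᵢ) = δ_free.
Σ Lᵢ/(AᵢEᵢ) = 360/(750×199×10³) + 450/(300×28×10³) = 5.598×10⁻⁵ mm/N.
P = 0.2822 / 5.598×10⁻⁵ = 5040 N = 5.04 kN, compressive.

P ≈ 5.04 kN (compressive)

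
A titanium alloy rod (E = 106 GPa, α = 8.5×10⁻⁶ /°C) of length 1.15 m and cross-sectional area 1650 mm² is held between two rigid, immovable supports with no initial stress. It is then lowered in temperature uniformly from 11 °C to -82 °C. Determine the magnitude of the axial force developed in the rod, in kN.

With zero net strain, σ = E·αΔT = 106 GPa × 8.5×10⁻⁶ × 93 = 83.79 MPa.
Then P = σA = 83.79 × 1650 mm² = 138.3 kN, tensile.

P ≈ 138 kN (tensile)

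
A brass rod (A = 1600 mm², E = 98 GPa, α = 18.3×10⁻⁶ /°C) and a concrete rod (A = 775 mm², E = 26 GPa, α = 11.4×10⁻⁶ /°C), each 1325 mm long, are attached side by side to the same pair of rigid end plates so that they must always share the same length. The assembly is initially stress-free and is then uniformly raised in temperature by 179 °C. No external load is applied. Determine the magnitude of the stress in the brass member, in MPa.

σ ≈ 13.8 MPa (compressive)

Equilibrium of a rigid end plate with no external load gives equal and opposite internal forces ±P in the two members. Since α_{brass} > α_{concrete}, heating drives the brass into compression and the concrete into tension.
Equating the net (thermal + elastic) strains gives |α₁ − α₂|·ΔT = P·[1/(A₁E₁) + 1/(A₂E₂)].
|α₁ − α₂|·ΔT = 6.9×10⁻⁶ × 179 = 0.001235.
1/(A₁E₁) + 1/(A₂E₂) = 1/(1600×98×10³) + 1/(775×26×10³) = 5.601×10⁻⁸ N⁻¹.
So P = 0.001235 / 5.601×10⁻⁸ = 22.05 kN.
σ_{brass} = P/A₁ = 22050/1600 = 13.78 MPa, compressive.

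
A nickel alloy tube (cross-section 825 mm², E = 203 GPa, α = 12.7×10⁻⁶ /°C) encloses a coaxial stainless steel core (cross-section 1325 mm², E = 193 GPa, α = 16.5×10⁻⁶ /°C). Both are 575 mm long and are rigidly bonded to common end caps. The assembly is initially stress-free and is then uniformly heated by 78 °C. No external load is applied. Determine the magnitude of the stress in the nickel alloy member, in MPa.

σ ≈ 36.4 MPa (tensile)

Both members must finish at the same length. With the larger α, the stainless steel tends to over-expand; the plates restrain it, putting the stainless steel in compression and the nickel alloy in tension. With no external load the two internal forces are equal and opposite, magnitude P.
Compatibility of the two members (thermal + elastic change equal): (α₁ − α₂)ΔT = P·[1/(A₁E₁) + 1/(A₂E₂)].
|α₁ − α₂|·ΔT = 3.8×10⁻⁶ × 78 = 0.0002964.
1/(A₁E₁) + 1/(A₂E₂) = 1/(825×203×10³) + 1/(1325×193×10³) = 9.881×10⁻⁹ N⁻¹.
So P = 0.0002964 / 9.881×10⁻⁹ = 30 kN.
σ_{nickel alloy} = P/A₁ = 30000/825 = 36.36 MPa, tensile.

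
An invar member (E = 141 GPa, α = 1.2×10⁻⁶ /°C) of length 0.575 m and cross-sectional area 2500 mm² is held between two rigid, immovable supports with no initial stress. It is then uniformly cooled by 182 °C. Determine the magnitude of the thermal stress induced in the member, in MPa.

σ ≈ 30.8 MPa (tensile)

With length fixed, the mechanical strain must cancel the thermal strain αΔT = 1.2×10⁻⁶ × 182 = 218.4×10⁻⁶.
Hence σ = E·αΔT = 141×10³ × 218.4×10⁻⁶ = 30.79 MPa, tensile.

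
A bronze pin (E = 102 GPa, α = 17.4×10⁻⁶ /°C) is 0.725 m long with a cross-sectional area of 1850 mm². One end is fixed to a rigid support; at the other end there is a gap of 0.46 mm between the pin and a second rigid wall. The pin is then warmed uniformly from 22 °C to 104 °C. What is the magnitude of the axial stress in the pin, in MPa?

Free thermal elongation = αΔT L = 17.4×10⁻⁶ × 82 × 725 = 1.034 mm.
This exceeds the 0.46 mm gap, so the wall pushes back. The portion of expansion that must be recovered elastically is δ_free − gap = 1.034 − 0.46 = 0.5744 mm.
Compatibility: PL/(AE) = 0.5744 mm, so σ = P/A = E × (0.5744/725) = 80.82 MPa.

σ ≈ 80.8 MPa (compressive)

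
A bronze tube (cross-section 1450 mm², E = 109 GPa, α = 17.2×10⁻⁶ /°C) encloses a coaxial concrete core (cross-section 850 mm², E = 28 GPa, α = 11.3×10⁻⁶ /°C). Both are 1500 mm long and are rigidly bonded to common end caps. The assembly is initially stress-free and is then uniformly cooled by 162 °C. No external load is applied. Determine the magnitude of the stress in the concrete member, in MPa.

σ ≈ 23.3 MPa (compressive)

Equilibrium of a rigid end plate with no external load gives equal and opposite internal forces ±P in the two members. Since α_{bronze} > α_{concrete}, cooling drives the bronze into tension and the concrete into compression.
Compatibility of the two members (thermal + elastic change equal): (α₁ − α₂)ΔT = P·[1/(A₁E₁) + 1/(A₂E₂)].
|α₁ − α₂|·ΔT = 5.9×10⁻⁶ × 162 = 0.0009558.
1/(A₁E₁) + 1/(A₂E₂) = 1/(1450×109×10³) + 1/(850×28×10³) = 4.834×10⁻⁸ N⁻¹.
So P = 0.0009558 / 4.834×10⁻⁸ = 19.77 kN.
σ_{concrete} = P/A₂ = 19770/850 = 23.26 MPa, compressive.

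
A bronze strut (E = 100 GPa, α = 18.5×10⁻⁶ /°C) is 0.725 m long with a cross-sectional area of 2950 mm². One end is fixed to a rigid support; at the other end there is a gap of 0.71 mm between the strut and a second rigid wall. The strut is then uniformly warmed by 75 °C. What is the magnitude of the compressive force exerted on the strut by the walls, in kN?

P ≈ 120 kN

Free thermal elongation = αΔT L = 18.5×10⁻⁶ × 75 × 725 = 1.006 mm.
This exceeds the 0.71 mm gap, so the wall pushes back. The portion of expansion that must be recovered elastically is δ_free − gap = 1.006 − 0.71 = 0.2959 mm.
That suppressed elongation corresponds to σ = E·Δ/L = 100×10³ × 0.2959/725 = 40.82 MPa.
P = σA = 40.82 × 2950 = 120.4 kN.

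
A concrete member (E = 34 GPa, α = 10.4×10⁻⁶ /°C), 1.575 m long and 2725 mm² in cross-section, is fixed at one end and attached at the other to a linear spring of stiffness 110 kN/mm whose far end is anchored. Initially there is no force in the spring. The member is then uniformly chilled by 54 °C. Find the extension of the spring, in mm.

δ ≈ 0.308 mm

If the spring were absent the member would shorten by αΔT L = 10.4×10⁻⁶ × 54 × 1575 = 0.8845 mm.
With a force P in the spring, the elastic change of the member is PL/(AE) and that of the spring is P/k; compatibility requires their sum to equal δ_free.
So P = δ_free / [L/(AE) + 1/k] = 0.8845 / [ 1575/(2725×34×10³) + 1/(110×10³) ].
P = 0.8845 / 2.609×10⁻⁵ = 33900 N.
Spring extension = P/k = 33900/(110×10³) = 0.3082 mm.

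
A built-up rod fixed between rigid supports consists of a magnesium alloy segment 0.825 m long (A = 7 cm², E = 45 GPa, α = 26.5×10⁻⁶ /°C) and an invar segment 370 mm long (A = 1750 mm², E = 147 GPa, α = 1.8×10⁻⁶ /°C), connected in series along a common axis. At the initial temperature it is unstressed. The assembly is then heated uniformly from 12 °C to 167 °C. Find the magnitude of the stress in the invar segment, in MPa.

σ ≈ 72.2 MPa (compressive)

If the supports were absent, the total length change would be Σ αᵢΔT Lᵢ = 26.5×10⁻⁶×155×825 + 1.8×10⁻⁶×155×370 = 3.492 mm.
Since the ends are fixed, an axial force P builds up, equal in every segment, with P · Σ Lᵢ/(AᵢEᵢ) = δ_free.
Σ Lᵢ/(AᵢEᵢ) = 825/(700×45×10³) + 370/(1750×147×10³) = 2.763×10⁻⁵ mm/N.
So P = 3.492 / 2.763×10⁻⁵ = 126.4 kN, compressive.
σ_{invar} = P / A = 126400 / 1750 = 72.22 MPa.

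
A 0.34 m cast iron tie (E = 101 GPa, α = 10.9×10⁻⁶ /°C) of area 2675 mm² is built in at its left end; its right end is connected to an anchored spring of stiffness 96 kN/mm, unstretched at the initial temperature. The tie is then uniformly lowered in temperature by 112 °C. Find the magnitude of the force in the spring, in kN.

P ≈ 35.6 kN

If the spring were absent the tie would shorten by αΔT L = 10.9×10⁻⁶ × 112 × 340 = 0.4151 mm.
With a force P in the spring, the elastic change of the tie is PL/(AE) and that of the spring is P/k; compatibility requires their sum to equal δ_free.
So P = δ_free / [L/(AE) + 1/k] = 0.4151 / [ 340/(2675×101×10³) + 1/(96×10³) ].
P = 0.4151 / 1.168×10⁻⁵ = 35550 N.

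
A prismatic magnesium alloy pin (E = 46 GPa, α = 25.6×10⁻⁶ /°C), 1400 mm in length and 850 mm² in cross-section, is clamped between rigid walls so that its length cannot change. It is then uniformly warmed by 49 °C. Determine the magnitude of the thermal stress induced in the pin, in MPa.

With length fixed, the mechanical strain must cancel the thermal strain αΔT = 25.6×10⁻⁶ × 49 = 1254.4×10⁻⁶.
σ = EαΔT = 46×10³ × 25.6×10⁻⁶ × 49 = 57.7 MPa (compressive; the pin is trying to expand).

σ ≈ 57.7 MPa (compressive)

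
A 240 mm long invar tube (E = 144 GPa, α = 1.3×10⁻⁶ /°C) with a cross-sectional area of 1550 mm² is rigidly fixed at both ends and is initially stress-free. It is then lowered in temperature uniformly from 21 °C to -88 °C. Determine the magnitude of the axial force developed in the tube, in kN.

Full restraint means ε = 0, so the stress is σ = EαΔT = 144×10³ × 1.3×10⁻⁶ × 109 = 20.4 MPa.
P = AEαΔT = 1550 × 144×10³ × 1.3×10⁻⁶ × 109 = 31.63 kN (tensile).

P ≈ 31.6 kN (tensile)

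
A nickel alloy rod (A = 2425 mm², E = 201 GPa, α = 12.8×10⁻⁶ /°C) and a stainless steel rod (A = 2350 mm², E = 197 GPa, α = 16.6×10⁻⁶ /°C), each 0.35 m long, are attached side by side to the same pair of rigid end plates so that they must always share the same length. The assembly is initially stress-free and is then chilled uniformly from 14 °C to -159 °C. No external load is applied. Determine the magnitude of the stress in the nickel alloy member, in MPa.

Both members must finish at the same length. With the larger α, the stainless steel tends to over-contract; the plates restrain it, putting the stainless steel in tension and the nickel alloy in compression. With no external load the two internal forces are equal and opposite, magnitude P.
Equating the net (thermal + elastic) strains gives |α₁ − α₂|·ΔT = P·[1/(A₁E₁) + 1/(A₂E₂)].
|α₁ − α₂|·ΔT = 3.8×10⁻⁶ × 173 = 0.0006574.
1/(A₁E₁) + 1/(A₂E₂) = 1/(2425×201×10³) + 1/(2350×197×10³) = 4.212×10⁻⁹ N⁻¹.
P = 0.0006574 / 4.212×10⁻⁹ = 156100 N = 156.1 kN.
σ_{nickel alloy} = P/A₁ = 156100/2425 = 64.37 MPa, compressive.

σ ≈ 64.4 MPa (compressive)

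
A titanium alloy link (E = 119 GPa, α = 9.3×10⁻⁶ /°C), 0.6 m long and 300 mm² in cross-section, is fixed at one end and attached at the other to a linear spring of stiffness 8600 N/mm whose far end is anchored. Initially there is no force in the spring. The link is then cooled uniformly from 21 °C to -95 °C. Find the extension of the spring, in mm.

Free thermal contraction: δ_free = αΔT L = 9.3×10⁻⁶ × 116 × 600 = 0.6473 mm.
With a force P in the spring, the elastic change of the link is PL/(AE) and that of the spring is P/k; compatibility requires their sum to equal δ_free.
P [ L/(AE) + 1/k ] = δ_free → P [ 600/(300×119×10³) + 1/(8600) ] = 0.6473.
P = 0.6473 / 0.0001331 = 4864 N.
Spring extension = P/k = 4864/(8600) = 0.5655 mm.

δ ≈ 0.566 mm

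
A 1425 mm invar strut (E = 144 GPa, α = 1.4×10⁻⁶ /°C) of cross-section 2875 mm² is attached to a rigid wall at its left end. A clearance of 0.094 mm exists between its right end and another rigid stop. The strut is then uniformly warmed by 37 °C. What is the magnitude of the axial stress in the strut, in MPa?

Free thermal elongation = αΔT L = 1.4×10⁻⁶ × 37 × 1425 = 0.07381 mm.
This is smaller than the 0.094 mm clearance, so the strut expands freely without reaching the stop — the stress is zero.

σ ≈ 0 MPa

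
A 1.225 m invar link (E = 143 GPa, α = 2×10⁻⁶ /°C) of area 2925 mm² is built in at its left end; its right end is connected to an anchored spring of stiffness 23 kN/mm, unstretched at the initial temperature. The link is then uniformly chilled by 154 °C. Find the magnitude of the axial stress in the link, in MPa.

σ ≈ 2.78 MPa (tensile)

The unrestrained thermal change is αΔT L = 2×10⁻⁶ × 154 × 1225 = 0.3773 mm.
With a force P in the spring, the elastic change of the link is PL/(AE) and that of the spring is P/k; compatibility requires their sum to equal δ_free.
So P = δ_free / [L/(AE) + 1/k] = 0.3773 / [ 1225/(2925×143×10³) + 1/(23×10³) ].
P = 0.3773 / 4.641×10⁻⁵ = 8130 N.
σ = P/A = 8130/2925 = 2.78 MPa.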